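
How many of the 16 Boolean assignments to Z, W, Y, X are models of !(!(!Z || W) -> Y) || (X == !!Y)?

Initial set: {(!(!(!Z || W) -> Y) || (X == !!Y))}.
(!(!(!Z || W) -> Y) || (X == !!Y)): β-rule — branch into !(!(!Z || W) -> Y)  //  (X == !!Y).
  branch 1 (add !(!(!Z || W) -> Y)):
    !(!(!Z || W) -> Y): α-rule — add !(!Z || W), !Y.
    !(!Z || W): α-rule — add !!Z, !W.
    ○ open, literals {W=false, Y=false, Z=true}.
  branch 2 (add (X == !!Y)):
    (X == !!Y): β-rule — branch into X, !!Y  //  !X, !!!Y.
      branch 2.1 (add X, !!Y):
        !!Y: drop double negation, giving Y.
        ○ open, literals {X=true, Y=true}.
      branch 2.2 (add !X, !!!Y):
        !!!Y: drop double negation, giving !Y.
        ○ open, literals {X=false, Y=false}.
0 branches closed, 3 open.
Each open branch fixes some atoms; the unmentioned ones are free. Counting distinct full assignments: branch {W=false, Y=false, Z=true} (X) contributes 2 new; branch {X=true, Y=true} (Z, W) contributes 4 new; branch {X=false, Y=false} (Z, W) contributes 3 new. Total: 9.

9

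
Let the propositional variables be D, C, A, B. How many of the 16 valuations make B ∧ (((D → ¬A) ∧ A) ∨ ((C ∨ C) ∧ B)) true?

5

Initial set: {T (B ∧ (((D → ¬A) ∧ A) ∨ ((C ∨ C) ∧ B)))}.
T (B ∧ (((D → ¬A) ∧ A) ∨ ((C ∨ C) ∧ B))): α-rule — add T B, T (((D → ¬A) ∧ A) ∨ ((C ∨ C) ∧ B)).
T (((D → ¬A) ∧ A) ∨ ((C ∨ C) ∧ B)): β-rule — branch into T ((D → ¬A) ∧ A)  //  T ((C ∨ C) ∧ B).
  branch 1 (add T ((D → ¬A) ∧ A)):
    T ((D → ¬A) ∧ A): α-rule — add T (D → ¬A), T A.
    T (D → ¬A): β-rule — branch into F D  //  T ¬A.
      branch 1.1 (add F D):
        ○ open, literals {A=T, B=T, D=F}.
      branch 1.2 (add T ¬A):
        × closes — contains both A and ¬A.
  branch 2 (add T ((C ∨ C) ∧ B)):
    T ((C ∨ C) ∧ B): α-rule — add T (C ∨ C), T B.
    T (C ∨ C): β-rule — branch into T C  //  T C.
      branch 2.1 (add T C):
        ○ open, literals {B=T, C=T}.
      branch 2.2 (add T C):
        ○ open, literals {B=T, C=T}.
1 branch closed, 3 open.
Each open branch fixes some atoms; the unmentioned ones are free. Counting distinct full assignments: branch {A=T, B=T, D=F} (C) contributes 2 new; branch {B=T, C=T} (D, A) contributes 3 new; branch {B=T, C=T} (D, A) contributes 0 new. Total: 5.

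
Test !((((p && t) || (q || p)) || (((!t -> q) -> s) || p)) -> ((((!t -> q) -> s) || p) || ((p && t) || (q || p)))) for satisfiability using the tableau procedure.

Initial set: {!((((p && t) || (q || p)) || (((!t -> q) -> s) || p)) -> ((((!t -> q) -> s) || p) || ((p && t) || (q || p))))}.
!((((p && t) || (q || p)) || (((!t -> q) -> s) || p)) -> ((((!t -> q) -> s) || p) || ((p && t) || (q || p)))): α-rule — add (((p && t) || (q || p)) || (((!t -> q) -> s) || p)), !((((!t -> q) -> s) || p) || ((p && t) || (q || p))).
!((((!t -> q) -> s) || p) || ((p && t) || (q || p))): α-rule — add !(((!t -> q) -> s) || p), !((p && t) || (q || p)).
!(((!t -> q) -> s) || p): α-rule — add !((!t -> q) -> s), !p.
!((p && t) || (q || p)): α-rule — add !(p && t), !(q || p).
!((!t -> q) -> s): α-rule — add (!t -> q), !s.
!(q || p): α-rule — add !q, !p.
(((p && t) || (q || p)) || (((!t -> q) -> s) || p)): β-rule — branch into ((p && t) || (q || p))  //  (((!t -> q) -> s) || p).
  branch 1 (add ((p && t) || (q || p))):
    !(p && t): β-rule — branch into !p  //  !t.
      branch 1.1 (add !p):
        (!t -> q): β-rule — branch into !!t  //  q.
          branch 1.1.1 (add !!t):
            ((p && t) || (q || p)): β-rule — branch into (p && t)  //  (q || p).
              branch 1.1.1.1 (add (p && t)):
                (p && t): α-rule — add p, t.
                × closes — contains both p and !p.
              branch 1.1.1.2 (add (q || p)):
                (q || p): β-rule — branch into q  //  p.
                  branch 1.1.1.2.1 (add q):
                    × closes — contains both q and !q.
                  branch 1.1.1.2.2 (add p):
                    × closes — contains both p and !p.
          branch 1.1.2 (add q):
            × closes — contains both q and !q.
      branch 1.2 (add !t):
        (!t -> q): β-rule — branch into !!t  //  q.
          branch 1.2.1 (add !!t):
            × closes — contains both t and !t.
          branch 1.2.2 (add q):
            × closes — contains both q and !q.
  branch 2 (add (((!t -> q) -> s) || p)):
    !(p && t): β-rule — branch into !p  //  !t.
      branch 2.1 (add !p):
        (!t -> q): β-rule — branch into !!t  //  q.
          branch 2.1.1 (add !!t):
            (((!t -> q) -> s) || p): β-rule — branch into ((!t -> q) -> s)  //  p.
              branch 2.1.1.1 (add ((!t -> q) -> s)):
                ((!t -> q) -> s): β-rule — branch into !(!t -> q)  //  s.
                  branch 2.1.1.1.1 (add !(!t -> q)):
                    !(!t -> q): α-rule — add !t, !q.
                    × closes — contains both t and !t.
                  branch 2.1.1.1.2 (add s):
                    × closes — contains both s and !s.
              branch 2.1.1.2 (add p):
                × closes — contains both p and !p.
          branch 2.1.2 (add q):
            × closes — contains both q and !q.
      branch 2.2 (add !t):
        (!t -> q): β-rule — branch into !!t  //  q.
          branch 2.2.1 (add !!t):
            × closes — contains both t and !t.
          branch 2.2.2 (add q):
            × closes — contains both q and !q.
All 12 branches close.
Every branch closed; the formula is unsatisfiable.

Unsatisfiable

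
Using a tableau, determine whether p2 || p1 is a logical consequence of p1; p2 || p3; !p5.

Yes

Initial set: {T p1; T (p2 || p3); T !p5; F (p2 || p1)}.
F (p2 || p1): α-rule — add F p2, F p1.
× closes — contains both p1 and !p1.
All 1 branch closes.
Every branch closed, so the premises entail the conclusion.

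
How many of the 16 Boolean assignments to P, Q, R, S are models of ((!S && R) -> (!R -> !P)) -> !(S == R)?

Initial set: {(((!S && R) -> (!R -> !P)) -> !(S == R))}.
(((!S && R) -> (!R -> !P)) -> !(S == R)): β-rule — branch into !((!S && R) -> (!R -> !P))  //  !(S == R).
  branch 1 (add !((!S && R) -> (!R -> !P))):
    !((!S && R) -> (!R -> !P)): α-rule — add (!S && R), !(!R -> !P).
    (!S && R): α-rule — add !S, R.
    !(!R -> !P): α-rule — add !R, !!P.
    × closes — contains both R and !R.
  branch 2 (add !(S == R)):
    !(S == R): β-rule — branch into S, !R  //  !S, R.
      branch 2.1 (add S, !R):
        ○ open, literals {R=false, S=true}.
      branch 2.2 (add !S, R):
        ○ open, literals {R=true, S=false}.
1 branch closed, 2 open.
Each open branch fixes some atoms; the unmentioned ones are free. Counting distinct full assignments: branch {R=false, S=true} (P, Q) contributes 4 new; branch {R=true, S=false} (P, Q) contributes 4 new. Total: 8.

8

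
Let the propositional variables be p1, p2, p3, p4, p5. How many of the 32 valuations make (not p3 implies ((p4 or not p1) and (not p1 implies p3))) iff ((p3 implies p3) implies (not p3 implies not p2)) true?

24

Initial set: {T ((not p3 implies ((p4 or not p1) and (not p1 implies p3))) iff ((p3 implies p3) implies (not p3 implies not p2)))}.
T ((not p3 implies ((p4 or not p1) and (not p1 implies p3))) iff ((p3 implies p3) implies (not p3 implies not p2))): β-rule — branch into T (not p3 implies ((p4 or not p1) and (not p1 implies p3))), T ((p3 implies p3) implies (not p3 implies not p2))  //  F (not p3 implies ((p4 or not p1) and (not p1 implies p3))), F ((p3 implies p3) implies (not p3 implies not p2)).
  branch 1 (add T (not p3 implies ((p4 or not p1) and (not p1 implies p3))), T ((p3 implies p3) implies (not p3 implies not p2))):
    T (not p3 implies ((p4 or not p1) and (not p1 implies p3))): β-rule — branch into F not p3  //  T ((p4 or not p1) and (not p1 implies p3)).
      branch 1.1 (add F not p3):
        T ((p3 implies p3) implies (not p3 implies not p2)): β-rule — branch into F (p3 implies p3)  //  T (not p3 implies not p2).
          branch 1.1.1 (add F (p3 implies p3)):
            F (p3 implies p3): α-rule — add T p3, F p3.
            × closes — contains both p3 and not p3.
          branch 1.1.2 (add T (not p3 implies not p2)):
            T (not p3 implies not p2): β-rule — branch into F not p3  //  T not p2.
              branch 1.1.2.1 (add F not p3):
                ○ open, literals {p3=T}.
              branch 1.1.2.2 (add T not p2):
                ○ open, literals {p2=F, p3=T}.
      branch 1.2 (add T ((p4 or not p1) and (not p1 implies p3))):
        T ((p4 or not p1) and (not p1 implies p3)): α-rule — add T (p4 or not p1), T (not p1 implies p3).
        T ((p3 implies p3) implies (not p3 implies not p2)): β-rule — branch into F (p3 implies p3)  //  T (not p3 implies not p2).
          branch 1.2.1 (add F (p3 implies p3)):
            F (p3 implies p3): α-rule — add T p3, F p3.
            × closes — contains both p3 and not p3.
          branch 1.2.2 (add T (not p3 implies not p2)):
            T (p4 or not p1): β-rule — branch into T p4  //  T not p1.
              branch 1.2.2.1 (add T p4):
                T (not p1 implies p3): β-rule — branch into F not p1  //  T p3.
                  branch 1.2.2.1.1 (add F not p1):
                    T (not p3 implies not p2): β-rule — branch into F not p3  //  T not p2.
                      branch 1.2.2.1.1.1 (add F not p3):
                        ○ open, literals {p1=T, p3=T, p4=T}.
                      branch 1.2.2.1.1.2 (add T not p2):
                        ○ open, literals {p1=T, p2=F, p4=T}.
                  branch 1.2.2.1.2 (add T p3):
                    T (not p3 implies not p2): β-rule — branch into F not p3  //  T not p2.
                      branch 1.2.2.1.2.1 (add F not p3):
                        ○ open, literals {p3=T, p4=T}.
                      branch 1.2.2.1.2.2 (add T not p2):
                        ○ open, literals {p2=F, p3=T, p4=T}.
              branch 1.2.2.2 (add T not p1):
                T (not p1 implies p3): β-rule — branch into F not p1  //  T p3.
                  branch 1.2.2.2.1 (add F not p1):
                    × closes — contains both p1 and not p1.
                  branch 1.2.2.2.2 (add T p3):
                    T (not p3 implies not p2): β-rule — branch into F not p3  //  T not p2.
                      branch 1.2.2.2.2.1 (add F not p3):
                        ○ open, literals {p1=F, p3=T}.
                      branch 1.2.2.2.2.2 (add T not p2):
                        ○ open, literals {p1=F, p2=F, p3=T}.
  branch 2 (add F (not p3 implies ((p4 or not p1) and (not p1 implies p3))), F ((p3 implies p3) implies (not p3 implies not p2))):
    F (not p3 implies ((p4 or not p1) and (not p1 implies p3))): α-rule — add T not p3, F ((p4 or not p1) and (not p1 implies p3)).
    F ((p3 implies p3) implies (not p3 implies not p2)): α-rule — add T (p3 implies p3), F (not p3 implies not p2).
    F (not p3 implies not p2): α-rule — add T not p3, F not p2.
    F ((p4 or not p1) and (not p1 implies p3)): β-rule — branch into F (p4 or not p1)  //  F (not p1 implies p3).
      branch 2.1 (add F (p4 or not p1)):
        F (p4 or not p1): α-rule — add F p4, F not p1.
        T (p3 implies p3): β-rule — branch into F p3  //  T p3.
          branch 2.1.1 (add F p3):
            ○ open, literals {p1=T, p2=T, p3=F, p4=F}.
          branch 2.1.2 (add T p3):
            × closes — contains both p3 and not p3.
      branch 2.2 (add F (not p1 implies p3)):
        F (not p1 implies p3): α-rule — add T not p1, F p3.
        T (p3 implies p3): β-rule — branch into F p3  //  T p3.
          branch 2.2.1 (add F p3):
            ○ open, literals {p1=F, p2=T, p3=F}.
          branch 2.2.2 (add T p3):
            × closes — contains both p3 and not p3.
5 branches closed, 10 open.
Each open branch fixes some atoms; the unmentioned ones are free. Counting distinct full assignments: branch {p3=T} (p1, p2, p4, p5) contributes 16 new; branch {p2=F, p3=T} (p1, p4, p5) contributes 0 new; branch {p1=T, p3=T, p4=T} (p2, p5) contributes 0 new; branch {p1=T, p2=F, p4=T} (p3, p5) contributes 2 new; branch {p3=T, p4=T} (p1, p2, p5) contributes 0 new; branch {p2=F, p3=T, p4=T} (p1, p5) contributes 0 new; branch {p1=F, p3=T} (p2, p4, p5) contributes 0 new; branch {p1=F, p2=F, p3=T} (p4, p5) contributes 0 new; branch {p1=T, p2=T, p3=F, p4=F} (p5) contributes 2 new; branch {p1=F, p2=T, p3=F} (p4, p5) contributes 4 new. Total: 24.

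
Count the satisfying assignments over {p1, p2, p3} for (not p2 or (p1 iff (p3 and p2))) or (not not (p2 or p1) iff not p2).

Initial set: {((not p2 or (p1 iff (p3 and p2))) or (not not (p2 or p1) iff not p2))}.
((not p2 or (p1 iff (p3 and p2))) or (not not (p2 or p1) iff not p2)): β-rule — branch into (not p2 or (p1 iff (p3 and p2)))  //  (not not (p2 or p1) iff not p2).
  branch 1 (add (not p2 or (p1 iff (p3 and p2)))):
    (not p2 or (p1 iff (p3 and p2))): β-rule — branch into not p2  //  (p1 iff (p3 and p2)).
      branch 1.1 (add not p2):
        ○ open, literals {p2=0}.
      branch 1.2 (add (p1 iff (p3 and p2))):
        (p1 iff (p3 and p2)): β-rule — branch into p1, (p3 and p2)  //  not p1, not (p3 and p2).
          branch 1.2.1 (add p1, (p3 and p2)):
            (p3 and p2): α-rule — add p3, p2.
            ○ open, literals {p1=1, p2=1, p3=1}.
          branch 1.2.2 (add not p1, not (p3 and p2)):
            not (p3 and p2): β-rule — branch into not p3  //  not p2.
              branch 1.2.2.1 (add not p3):
                ○ open, literals {p1=0, p3=0}.
              branch 1.2.2.2 (add not p2):
                ○ open, literals {p1=0, p2=0}.
  branch 2 (add (not not (p2 or p1) iff not p2)):
    (not not (p2 or p1) iff not p2): β-rule — branch into not not (p2 or p1), not p2  //  not not not (p2 or p1), not not p2.
      branch 2.1 (add not not (p2 or p1), not p2):
        not not (p2 or p1): drop double negation, giving (p2 or p1).
        (p2 or p1): β-rule — branch into p2  //  p1.
          branch 2.1.1 (add p2):
            × closes — contains both p2 and not p2.
          branch 2.1.2 (add p1):
            ○ open, literals {p1=1, p2=0}.
      branch 2.2 (add not not not (p2 or p1), not not p2):
        not not not (p2 or p1): drop double negation, giving not (p2 or p1).
        not (p2 or p1): α-rule — add not p2, not p1.
        × closes — contains both p2 and not p2.
2 branches closed, 5 open.
Each open branch fixes some atoms; the unmentioned ones are free. Counting distinct full assignments: branch {p2=0} (p1, p3) contributes 4 new; branch {p1=1, p2=1, p3=1} (none free) contributes 1 new; branch {p1=0, p3=0} (p2) contributes 1 new; branch {p1=0, p2=0} (p3) contributes 0 new; branch {p1=1, p2=0} (p3) contributes 0 new. Total: 6.

6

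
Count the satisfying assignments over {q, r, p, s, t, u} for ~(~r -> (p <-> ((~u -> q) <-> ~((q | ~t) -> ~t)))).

Initial set: {~(~r -> (p <-> ((~u -> q) <-> ~((q | ~t) -> ~t))))}.
~(~r -> (p <-> ((~u -> q) <-> ~((q | ~t) -> ~t)))): α-rule — add ~r, ~(p <-> ((~u -> q) <-> ~((q | ~t) -> ~t))).
~(p <-> ((~u -> q) <-> ~((q | ~t) -> ~t))): β-rule — branch into p, ~((~u -> q) <-> ~((q | ~t) -> ~t))  //  ~p, ((~u -> q) <-> ~((q | ~t) -> ~t)).
  branch 1 (add p, ~((~u -> q) <-> ~((q | ~t) -> ~t))):
    ~((~u -> q) <-> ~((q | ~t) -> ~t)): β-rule — branch into (~u -> q), ~~((q | ~t) -> ~t)  //  ~(~u -> q), ~((q | ~t) -> ~t).
      branch 1.1 (add (~u -> q), ~~((q | ~t) -> ~t)):
        (~u -> q): β-rule — branch into ~~u  //  q.
          branch 1.1.1 (add ~~u):
            ~~((q | ~t) -> ~t): β-rule — branch into ~(q | ~t)  //  ~t.
              branch 1.1.1.1 (add ~(q | ~t)):
                ~(q | ~t): α-rule — add ~q, ~~t.
                ○ open, literals {p=true, q=false, r=false, t=true, u=true}.
              branch 1.1.1.2 (add ~t):
                ○ open, literals {p=true, r=false, t=false, u=true}.
          branch 1.1.2 (add q):
            ~~((q | ~t) -> ~t): β-rule — branch into ~(q | ~t)  //  ~t.
              branch 1.1.2.1 (add ~(q | ~t)):
                ~(q | ~t): α-rule — add ~q, ~~t.
                × closes — contains both q and ~q.
              branch 1.1.2.2 (add ~t):
                ○ open, literals {p=true, q=true, r=false, t=false}.
      branch 1.2 (add ~(~u -> q), ~((q | ~t) -> ~t)):
        ~(~u -> q): α-rule — add ~u, ~q.
        ~((q | ~t) -> ~t): α-rule — add (q | ~t), ~~t.
        (q | ~t): β-rule — branch into q  //  ~t.
          branch 1.2.1 (add q):
            × closes — contains both q and ~q.
          branch 1.2.2 (add ~t):
            × closes — contains both t and ~t.
  branch 2 (add ~p, ((~u -> q) <-> ~((q | ~t) -> ~t))):
    ((~u -> q) <-> ~((q | ~t) -> ~t)): β-rule — branch into (~u -> q), ~((q | ~t) -> ~t)  //  ~(~u -> q), ~~((q | ~t) -> ~t).
      branch 2.1 (add (~u -> q), ~((q | ~t) -> ~t)):
        ~((q | ~t) -> ~t): α-rule — add (q | ~t), ~~t.
        (~u -> q): β-rule — branch into ~~u  //  q.
          branch 2.1.1 (add ~~u):
            (q | ~t): β-rule — branch into q  //  ~t.
              branch 2.1.1.1 (add q):
                ○ open, literals {p=false, q=true, r=false, t=true, u=true}.
              branch 2.1.1.2 (add ~t):
                × closes — contains both t and ~t.
          branch 2.1.2 (add q):
            (q | ~t): β-rule — branch into q  //  ~t.
              branch 2.1.2.1 (add q):
                ○ open, literals {p=false, q=true, r=false, t=true}.
              branch 2.1.2.2 (add ~t):
                × closes — contains both t and ~t.
      branch 2.2 (add ~(~u -> q), ~~((q | ~t) -> ~t)):
        ~(~u -> q): α-rule — add ~u, ~q.
        ~~((q | ~t) -> ~t): β-rule — branch into ~(q | ~t)  //  ~t.
          branch 2.2.1 (add ~(q | ~t)):
            ~(q | ~t): α-rule — add ~q, ~~t.
            ○ open, literals {p=false, q=false, r=false, t=true, u=false}.
          branch 2.2.2 (add ~t):
            ○ open, literals {p=false, q=false, r=false, t=false, u=false}.
5 branches closed, 7 open.
Each open branch fixes some atoms; the unmentioned ones are free. Counting distinct full assignments: branch {p=true, q=false, r=false, t=true, u=true} (s) contributes 2 new; branch {p=true, r=false, t=false, u=true} (q, s) contributes 4 new; branch {p=true, q=true, r=false, t=false} (s, u) contributes 2 new; branch {p=false, q=true, r=false, t=true, u=true} (s) contributes 2 new; branch {p=false, q=true, r=false, t=true} (s, u) contributes 2 new; branch {p=false, q=false, r=false, t=true, u=false} (s) contributes 2 new; branch {p=false, q=false, r=false, t=false, u=false} (s) contributes 2 new. Total: 16.

16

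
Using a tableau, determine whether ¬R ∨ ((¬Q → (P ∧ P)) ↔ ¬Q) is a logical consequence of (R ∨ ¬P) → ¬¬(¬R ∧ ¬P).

Initial set: {((R ∨ ¬P) → ¬¬(¬R ∧ ¬P)); ¬(¬R ∨ ((¬Q → (P ∧ P)) ↔ ¬Q))}.
¬(¬R ∨ ((¬Q → (P ∧ P)) ↔ ¬Q)): α-rule — add ¬¬R, ¬((¬Q → (P ∧ P)) ↔ ¬Q).
((R ∨ ¬P) → ¬¬(¬R ∧ ¬P)): β-rule — branch into ¬(R ∨ ¬P)  //  ¬¬(¬R ∧ ¬P).
  branch 1 (add ¬(R ∨ ¬P)):
    ¬(R ∨ ¬P): α-rule — add ¬R, ¬¬P.
    × closes — contains both R and ¬R.
  branch 2 (add ¬¬(¬R ∧ ¬P)):
    ¬¬(¬R ∧ ¬P): drop double negation, giving (¬R ∧ ¬P).
    (¬R ∧ ¬P): α-rule — add ¬R, ¬P.
    × closes — contains both R and ¬R.
All 2 branches close.
Every branch closed, so the premises entail the conclusion.

Yes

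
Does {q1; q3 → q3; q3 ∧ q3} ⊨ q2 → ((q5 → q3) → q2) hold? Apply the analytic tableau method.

Initial set: {q1; (q3 → q3); (q3 ∧ q3); ¬(q2 → ((q5 → q3) → q2))}.
(q3 ∧ q3): α-rule — add q3, q3.
¬(q2 → ((q5 → q3) → q2)): α-rule — add q2, ¬((q5 → q3) → q2).
¬((q5 → q3) → q2): α-rule — add (q5 → q3), ¬q2.
× closes — contains both q2 and ¬q2.
All 1 branch closes.
Every branch closed, so the premises entail the conclusion.

Yes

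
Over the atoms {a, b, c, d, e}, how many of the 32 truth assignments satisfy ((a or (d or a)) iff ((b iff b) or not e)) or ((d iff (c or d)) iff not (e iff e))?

Initial set: {(((a or (d or a)) iff ((b iff b) or not e)) or ((d iff (c or d)) iff not (e iff e)))}.
(((a or (d or a)) iff ((b iff b) or not e)) or ((d iff (c or d)) iff not (e iff e))): β-rule — branch into ((a or (d or a)) iff ((b iff b) or not e))  //  ((d iff (c or d)) iff not (e iff e)).
  branch 1 (add ((a or (d or a)) iff ((b iff b) or not e))):
    ((a or (d or a)) iff ((b iff b) or not e)): β-rule — branch into (a or (d or a)), ((b iff b) or not e)  //  not (a or (d or a)), not ((b iff b) or not e).
      branch 1.1 (add (a or (d or a)), ((b iff b) or not e)):
        (a or (d or a)): β-rule — branch into a  //  (d or a).
          branch 1.1.1 (add a):
            ((b iff b) or not e): β-rule — branch into (b iff b)  //  not e.
              branch 1.1.1.1 (add (b iff b)):
                (b iff b): β-rule — branch into b, b  //  not b, not b.
                  branch 1.1.1.1.1 (add b, b):
                    ○ open, literals {a=true, b=true}.
                  branch 1.1.1.1.2 (add not b, not b):
                    ○ open, literals {a=true, b=false}.
              branch 1.1.1.2 (add not e):
                ○ open, literals {a=true, e=false}.
          branch 1.1.2 (add (d or a)):
            ((b iff b) or not e): β-rule — branch into (b iff b)  //  not e.
              branch 1.1.2.1 (add (b iff b)):
                (d or a): β-rule — branch into d  //  a.
                  branch 1.1.2.1.1 (add d):
                    (b iff b): β-rule — branch into b, b  //  not b, not b.
                      branch 1.1.2.1.1.1 (add b, b):
                        ○ open, literals {b=true, d=true}.
                      branch 1.1.2.1.1.2 (add not b, not b):
                        ○ open, literals {b=false, d=true}.
                  branch 1.1.2.1.2 (add a):
                    (b iff b): β-rule — branch into b, b  //  not b, not b.
                      branch 1.1.2.1.2.1 (add b, b):
                        ○ open, literals {a=true, b=true}.
                      branch 1.1.2.1.2.2 (add not b, not b):
                        ○ open, literals {a=true, b=false}.
              branch 1.1.2.2 (add not e):
                (d or a): β-rule — branch into d  //  a.
                  branch 1.1.2.2.1 (add d):
                    ○ open, literals {d=true, e=false}.
                  branch 1.1.2.2.2 (add a):
                    ○ open, literals {a=true, e=false}.
      branch 1.2 (add not (a or (d or a)), not ((b iff b) or not e)):
        not (a or (d or a)): α-rule — add not a, not (d or a).
        not ((b iff b) or not e): α-rule — add not (b iff b), not not e.
        not (d or a): α-rule — add not d, not a.
        not (b iff b): β-rule — branch into b, not b  //  not b, b.
          branch 1.2.1 (add b, not b):
            × closes — contains both b and not b.
          branch 1.2.2 (add not b, b):
            × closes — contains both b and not b.
  branch 2 (add ((d iff (c or d)) iff not (e iff e))):
    ((d iff (c or d)) iff not (e iff e)): β-rule — branch into (d iff (c or d)), not (e iff e)  //  not (d iff (c or d)), not not (e iff e).
      branch 2.1 (add (d iff (c or d)), not (e iff e)):
        (d iff (c or d)): β-rule — branch into d, (c or d)  //  not d, not (c or d).
          branch 2.1.1 (add d, (c or d)):
            not (e iff e): β-rule — branch into e, not e  //  not e, e.
              branch 2.1.1.1 (add e, not e):
                × closes — contains both e and not e.
              branch 2.1.1.2 (add not e, e):
                × closes — contains both e and not e.
          branch 2.1.2 (add not d, not (c or d)):
            not (c or d): α-rule — add not c, not d.
            not (e iff e): β-rule — branch into e, not e  //  not e, e.
              branch 2.1.2.1 (add e, not e):
                × closes — contains both e and not e.
              branch 2.1.2.2 (add not e, e):
                × closes — contains both e and not e.
      branch 2.2 (add not (d iff (c or d)), not not (e iff e)):
        not (d iff (c or d)): β-rule — branch into d, not (c or d)  //  not d, (c or d).
          branch 2.2.1 (add d, not (c or d)):
            not (c or d): α-rule — add not c, not d.
            × closes — contains both d and not d.
          branch 2.2.2 (add not d, (c or d)):
            not not (e iff e): β-rule — branch into e, e  //  not e, not e.
              branch 2.2.2.1 (add e, e):
                (c or d): β-rule — branch into c  //  d.
                  branch 2.2.2.1.1 (add c):
                    ○ open, literals {c=true, d=false, e=true}.
                  branch 2.2.2.1.2 (add d):
                    × closes — contains both d and not d.
              branch 2.2.2.2 (add not e, not e):
                (c or d): β-rule — branch into c  //  d.
                  branch 2.2.2.2.1 (add c):
                    ○ open, literals {c=true, d=false, e=false}.
                  branch 2.2.2.2.2 (add d):
                    × closes — contains both d and not d.
9 branches closed, 11 open.
Each open branch fixes some atoms; the unmentioned ones are free. Counting distinct full assignments: branch {a=true, b=true} (c, d, e) contributes 8 new; branch {a=true, b=false} (c, d, e) contributes 8 new; branch {a=true, e=false} (b, c, d) contributes 0 new; branch {b=true, d=true} (a, c, e) contributes 4 new; branch {b=false, d=true} (a, c, e) contributes 4 new; branch {a=true, b=true} (c, d, e) contributes 0 new; branch {a=true, b=false} (c, d, e) contributes 0 new; branch {d=true, e=false} (a, b, c) contributes 0 new; branch {a=true, e=false} (b, c, d) contributes 0 new; branch {c=true, d=false, e=true} (a, b) contributes 2 new; branch {c=true, d=false, e=false} (a, b) contributes 2 new. Total: 28.

28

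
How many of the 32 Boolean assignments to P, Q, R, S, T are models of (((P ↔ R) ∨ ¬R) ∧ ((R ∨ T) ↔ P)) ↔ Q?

Initial set: {((((P ↔ R) ∨ ¬R) ∧ ((R ∨ T) ↔ P)) ↔ Q)}.
((((P ↔ R) ∨ ¬R) ∧ ((R ∨ T) ↔ P)) ↔ Q): β-rule — branch into (((P ↔ R) ∨ ¬R) ∧ ((R ∨ T) ↔ P)), Q  //  ¬(((P ↔ R) ∨ ¬R) ∧ ((R ∨ T) ↔ P)), ¬Q.
  branch 1 (add (((P ↔ R) ∨ ¬R) ∧ ((R ∨ T) ↔ P)), Q):
    (((P ↔ R) ∨ ¬R) ∧ ((R ∨ T) ↔ P)): α-rule — add ((P ↔ R) ∨ ¬R), ((R ∨ T) ↔ P).
    ((P ↔ R) ∨ ¬R): β-rule — branch into (P ↔ R)  //  ¬R.
      branch 1.1 (add (P ↔ R)):
        ((R ∨ T) ↔ P): β-rule — branch into (R ∨ T), P  //  ¬(R ∨ T), ¬P.
          branch 1.1.1 (add (R ∨ T), P):
            (P ↔ R): β-rule — branch into P, R  //  ¬P, ¬R.
              branch 1.1.1.1 (add P, R):
                (R ∨ T): β-rule — branch into R  //  T.
                  branch 1.1.1.1.1 (add R):
                    ○ open, literals {P=T, Q=T, R=T}.
                  branch 1.1.1.1.2 (add T):
                    ○ open, literals {P=T, Q=T, R=T, T=T}.
              branch 1.1.1.2 (add ¬P, ¬R):
                × closes — contains both P and ¬P.
          branch 1.1.2 (add ¬(R ∨ T), ¬P):
            ¬(R ∨ T): α-rule — add ¬R, ¬T.
            (P ↔ R): β-rule — branch into P, R  //  ¬P, ¬R.
              branch 1.1.2.1 (add P, R):
                × closes — contains both P and ¬P.
              branch 1.1.2.2 (add ¬P, ¬R):
                ○ open, literals {P=F, Q=T, R=F, T=F}.
      branch 1.2 (add ¬R):
        ((R ∨ T) ↔ P): β-rule — branch into (R ∨ T), P  //  ¬(R ∨ T), ¬P.
          branch 1.2.1 (add (R ∨ T), P):
            (R ∨ T): β-rule — branch into R  //  T.
              branch 1.2.1.1 (add R):
                × closes — contains both R and ¬R.
              branch 1.2.1.2 (add T):
                ○ open, literals {P=T, Q=T, R=F, T=T}.
          branch 1.2.2 (add ¬(R ∨ T), ¬P):
            ¬(R ∨ T): α-rule — add ¬R, ¬T.
            ○ open, literals {P=F, Q=T, R=F, T=F}.
  branch 2 (add ¬(((P ↔ R) ∨ ¬R) ∧ ((R ∨ T) ↔ P)), ¬Q):
    ¬(((P ↔ R) ∨ ¬R) ∧ ((R ∨ T) ↔ P)): β-rule — branch into ¬((P ↔ R) ∨ ¬R)  //  ¬((R ∨ T) ↔ P).
      branch 2.1 (add ¬((P ↔ R) ∨ ¬R)):
        ¬((P ↔ R) ∨ ¬R): α-rule — add ¬(P ↔ R), ¬¬R.
        ¬(P ↔ R): β-rule — branch into P, ¬R  //  ¬P, R.
          branch 2.1.1 (add P, ¬R):
            × closes — contains both R and ¬R.
          branch 2.1.2 (add ¬P, R):
            ○ open, literals {P=F, Q=F, R=T}.
      branch 2.2 (add ¬((R ∨ T) ↔ P)):
        ¬((R ∨ T) ↔ P): β-rule — branch into (R ∨ T), ¬P  //  ¬(R ∨ T), P.
          branch 2.2.1 (add (R ∨ T), ¬P):
            (R ∨ T): β-rule — branch into R  //  T.
              branch 2.2.1.1 (add R):
                ○ open, literals {P=F, Q=F, R=T}.
              branch 2.2.1.2 (add T):
                ○ open, literals {P=F, Q=F, T=T}.
          branch 2.2.2 (add ¬(R ∨ T), P):
            ¬(R ∨ T): α-rule — add ¬R, ¬T.
            ○ open, literals {P=T, Q=F, R=F, T=F}.
4 branches closed, 9 open.
Each open branch fixes some atoms; the unmentioned ones are free. Counting distinct full assignments: branch {P=T, Q=T, R=T} (S, T) contributes 4 new; branch {P=T, Q=T, R=T, T=T} (S) contributes 0 new; branch {P=F, Q=T, R=F, T=F} (S) contributes 2 new; branch {P=T, Q=T, R=F, T=T} (S) contributes 2 new; branch {P=F, Q=T, R=F, T=F} (S) contributes 0 new; branch {P=F, Q=F, R=T} (S, T) contributes 4 new; branch {P=F, Q=F, R=T} (S, T) contributes 0 new; branch {P=F, Q=F, T=T} (R, S) contributes 2 new; branch {P=T, Q=F, R=F, T=F} (S) contributes 2 new. Total: 16.

16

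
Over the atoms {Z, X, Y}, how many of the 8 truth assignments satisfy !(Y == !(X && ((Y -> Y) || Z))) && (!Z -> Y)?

3

Initial set: {T (!(Y == !(X && ((Y -> Y) || Z))) && (!Z -> Y))}.
T (!(Y == !(X && ((Y -> Y) || Z))) && (!Z -> Y)): α-rule — add T !(Y == !(X && ((Y -> Y) || Z))), T (!Z -> Y).
T !(Y == !(X && ((Y -> Y) || Z))): β-rule — branch into T Y, F !(X && ((Y -> Y) || Z))  //  F Y, T !(X && ((Y -> Y) || Z)).
  branch 1 (add T Y, F !(X && ((Y -> Y) || Z))):
    F !(X && ((Y -> Y) || Z)): α-rule — add T X, T ((Y -> Y) || Z).
    T (!Z -> Y): β-rule — branch into F !Z  //  T Y.
      branch 1.1 (add F !Z):
        T ((Y -> Y) || Z): β-rule — branch into T (Y -> Y)  //  T Z.
          branch 1.1.1 (add T (Y -> Y)):
            T (Y -> Y): β-rule — branch into F Y  //  T Y.
              branch 1.1.1.1 (add F Y):
                × closes — contains both Y and !Y.
              branch 1.1.1.2 (add T Y):
                ○ open, literals {X=true, Y=true, Z=true}.
          branch 1.1.2 (add T Z):
            ○ open, literals {X=true, Y=true, Z=true}.
      branch 1.2 (add T Y):
        T ((Y -> Y) || Z): β-rule — branch into T (Y -> Y)  //  T Z.
          branch 1.2.1 (add T (Y -> Y)):
            T (Y -> Y): β-rule — branch into F Y  //  T Y.
              branch 1.2.1.1 (add F Y):
                × closes — contains both Y and !Y.
              branch 1.2.1.2 (add T Y):
                ○ open, literals {X=true, Y=true}.
          branch 1.2.2 (add T Z):
            ○ open, literals {X=true, Y=true, Z=true}.
  branch 2 (add F Y, T !(X && ((Y -> Y) || Z))):
    T (!Z -> Y): β-rule — branch into F !Z  //  T Y.
      branch 2.1 (add F !Z):
        T !(X && ((Y -> Y) || Z)): β-rule — branch into F X  //  F ((Y -> Y) || Z).
          branch 2.1.1 (add F X):
            ○ open, literals {X=false, Y=false, Z=true}.
          branch 2.1.2 (add F ((Y -> Y) || Z)):
            F ((Y -> Y) || Z): α-rule — add F (Y -> Y), F Z.
            × closes — contains both Z and !Z.
      branch 2.2 (add T Y):
        × closes — contains both Y and !Y.
4 branches closed, 5 open.
Each open branch fixes some atoms; the unmentioned ones are free. Counting distinct full assignments: branch {X=true, Y=true, Z=true} (none free) contributes 1 new; branch {X=true, Y=true, Z=true} (none free) contributes 0 new; branch {X=true, Y=true} (Z) contributes 1 new; branch {X=true, Y=true, Z=true} (none free) contributes 0 new; branch {X=false, Y=false, Z=true} (none free) contributes 1 new. Total: 3.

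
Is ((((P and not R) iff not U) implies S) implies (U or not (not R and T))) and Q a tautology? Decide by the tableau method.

Assume the negation and expand:
Initial set: {not (((((P and not R) iff not U) implies S) implies (U or not (not R and T))) and Q)}.
not (((((P and not R) iff not U) implies S) implies (U or not (not R and T))) and Q): β-rule — branch into not ((((P and not R) iff not U) implies S) implies (U or not (not R and T)))  //  not Q.
  branch 1 (add not ((((P and not R) iff not U) implies S) implies (U or not (not R and T)))):
    not ((((P and not R) iff not U) implies S) implies (U or not (not R and T))): α-rule — add (((P and not R) iff not U) implies S), not (U or not (not R and T)).
    not (U or not (not R and T)): α-rule — add not U, not not (not R and T).
    not not (not R and T): α-rule — add not R, T.
    (((P and not R) iff not U) implies S): β-rule — branch into not ((P and not R) iff not U)  //  S.
      branch 1.1 (add not ((P and not R) iff not U)):
        not ((P and not R) iff not U): β-rule — branch into (P and not R), not not U  //  not (P and not R), not U.
          branch 1.1.1 (add (P and not R), not not U):
            × closes — contains both U and not U.
          branch 1.1.2 (add not (P and not R), not U):
            not (P and not R): β-rule — branch into not P  //  not not R.
              branch 1.1.2.1 (add not P):
                ○ open, literals {P=false, R=false, T=true, U=false}.
              branch 1.1.2.2 (add not not R):
                × closes — contains both R and not R.
      branch 1.2 (add S):
        ○ open, literals {R=false, S=true, T=true, U=false}.
  branch 2 (add not Q):
    ○ open, literals {Q=false}.
2 branches closed, 3 open.
An open branch gives a countermodel: P=false, R=false, T=true, U=false (unmentioned atoms arbitrary); under it the original formula is false.

Not valid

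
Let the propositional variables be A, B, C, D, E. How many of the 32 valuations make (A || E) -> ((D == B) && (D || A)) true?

18

Initial set: {((A || E) -> ((D == B) && (D || A)))}.
((A || E) -> ((D == B) && (D || A))): β-rule — branch into !(A || E)  //  ((D == B) && (D || A)).
  branch 1 (add !(A || E)):
    !(A || E): α-rule — add !A, !E.
    ○ open, literals {A=false, E=false}.
  branch 2 (add ((D == B) && (D || A))):
    ((D == B) && (D || A)): α-rule — add (D == B), (D || A).
    (D == B): β-rule — branch into D, B  //  !D, !B.
      branch 2.1 (add D, B):
        (D || A): β-rule — branch into D  //  A.
          branch 2.1.1 (add D):
            ○ open, literals {B=true, D=true}.
          branch 2.1.2 (add A):
            ○ open, literals {A=true, B=true, D=true}.
      branch 2.2 (add !D, !B):
        (D || A): β-rule — branch into D  //  A.
          branch 2.2.1 (add D):
            × closes — contains both D and !D.
          branch 2.2.2 (add A):
            ○ open, literals {A=true, B=false, D=false}.
1 branch closed, 4 open.
Each open branch fixes some atoms; the unmentioned ones are free. Counting distinct full assignments: branch {A=false, E=false} (B, C, D) contributes 8 new; branch {B=true, D=true} (A, C, E) contributes 6 new; branch {A=true, B=true, D=true} (C, E) contributes 0 new; branch {A=true, B=false, D=false} (C, E) contributes 4 new. Total: 18.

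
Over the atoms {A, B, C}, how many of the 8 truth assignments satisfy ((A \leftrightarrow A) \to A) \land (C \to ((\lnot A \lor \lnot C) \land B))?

Initial set: {(((A \leftrightarrow A) \to A) \land (C \to ((\lnot A \lor \lnot C) \land B)))}.
(((A \leftrightarrow A) \to A) \land (C \to ((\lnot A \lor \lnot C) \land B))): α-rule — add ((A \leftrightarrow A) \to A), (C \to ((\lnot A \lor \lnot C) \land B)).
((A \leftrightarrow A) \to A): β-rule — branch into \lnot (A \leftrightarrow A)  //  A.
  branch 1 (add \lnot (A \leftrightarrow A)):
    (C \to ((\lnot A \lor \lnot C) \land B)): β-rule — branch into \lnot C  //  ((\lnot A \lor \lnot C) \land B).
      branch 1.1 (add \lnot C):
        \lnot (A \leftrightarrow A): β-rule — branch into A, \lnot A  //  \lnot A, A.
          branch 1.1.1 (add A, \lnot A):
            × closes — contains both A and \lnot A.
          branch 1.1.2 (add \lnot A, A):
            × closes — contains both A and \lnot A.
      branch 1.2 (add ((\lnot A \lor \lnot C) \land B)):
        ((\lnot A \lor \lnot C) \land B): α-rule — add (\lnot A \lor \lnot C), B.
        \lnot (A \leftrightarrow A): β-rule — branch into A, \lnot A  //  \lnot A, A.
          branch 1.2.1 (add A, \lnot A):
            × closes — contains both A and \lnot A.
          branch 1.2.2 (add \lnot A, A):
            × closes — contains both A and \lnot A.
  branch 2 (add A):
    (C \to ((\lnot A \lor \lnot C) \land B)): β-rule — branch into \lnot C  //  ((\lnot A \lor \lnot C) \land B).
      branch 2.1 (add \lnot C):
        ○ open, literals {A=true, C=false}.
      branch 2.2 (add ((\lnot A \lor \lnot C) \land B)):
        ((\lnot A \lor \lnot C) \land B): α-rule — add (\lnot A \lor \lnot C), B.
        (\lnot A \lor \lnot C): β-rule — branch into \lnot A  //  \lnot C.
          branch 2.2.1 (add \lnot A):
            × closes — contains both A and \lnot A.
          branch 2.2.2 (add \lnot C):
            ○ open, literals {A=true, B=true, C=false}.
5 branches closed, 2 open.
Each open branch fixes some atoms; the unmentioned ones are free. Counting distinct full assignments: branch {A=true, C=false} (B) contributes 2 new; branch {A=true, B=true, C=false} (none free) contributes 0 new. Total: 2.

2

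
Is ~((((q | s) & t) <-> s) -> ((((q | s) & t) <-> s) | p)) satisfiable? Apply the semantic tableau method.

Initial set: {~((((q | s) & t) <-> s) -> ((((q | s) & t) <-> s) | p))}.
~((((q | s) & t) <-> s) -> ((((q | s) & t) <-> s) | p)): α-rule — add (((q | s) & t) <-> s), ~((((q | s) & t) <-> s) | p).
~((((q | s) & t) <-> s) | p): α-rule — add ~(((q | s) & t) <-> s), ~p.
(((q | s) & t) <-> s): β-rule — branch into ((q | s) & t), s  //  ~((q | s) & t), ~s.
  branch 1 (add ((q | s) & t), s):
    ((q | s) & t): α-rule — add (q | s), t.
    ~(((q | s) & t) <-> s): β-rule — branch into ((q | s) & t), ~s  //  ~((q | s) & t), s.
      branch 1.1 (add ((q | s) & t), ~s):
        × closes — contains both s and ~s.
      branch 1.2 (add ~((q | s) & t), s):
        (q | s): β-rule — branch into q  //  s.
          branch 1.2.1 (add q):
            ~((q | s) & t): β-rule — branch into ~(q | s)  //  ~t.
              branch 1.2.1.1 (add ~(q | s)):
                ~(q | s): α-rule — add ~q, ~s.
                × closes — contains both q and ~q.
              branch 1.2.1.2 (add ~t):
                × closes — contains both t and ~t.
          branch 1.2.2 (add s):
            ~((q | s) & t): β-rule — branch into ~(q | s)  //  ~t.
              branch 1.2.2.1 (add ~(q | s)):
                ~(q | s): α-rule — add ~q, ~s.
                × closes — contains both s and ~s.
              branch 1.2.2.2 (add ~t):
                × closes — contains both t and ~t.
  branch 2 (add ~((q | s) & t), ~s):
    ~(((q | s) & t) <-> s): β-rule — branch into ((q | s) & t), ~s  //  ~((q | s) & t), s.
      branch 2.1 (add ((q | s) & t), ~s):
        ((q | s) & t): α-rule — add (q | s), t.
        ~((q | s) & t): β-rule — branch into ~(q | s)  //  ~t.
          branch 2.1.1 (add ~(q | s)):
            ~(q | s): α-rule — add ~q, ~s.
            (q | s): β-rule — branch into q  //  s.
              branch 2.1.1.1 (add q):
                × closes — contains both q and ~q.
              branch 2.1.1.2 (add s):
                × closes — contains both s and ~s.
          branch 2.1.2 (add ~t):
            × closes — contains both t and ~t.
      branch 2.2 (add ~((q | s) & t), s):
        × closes — contains both s and ~s.
All 9 branches close.
Every branch closed; the formula is unsatisfiable.

Unsatisfiable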